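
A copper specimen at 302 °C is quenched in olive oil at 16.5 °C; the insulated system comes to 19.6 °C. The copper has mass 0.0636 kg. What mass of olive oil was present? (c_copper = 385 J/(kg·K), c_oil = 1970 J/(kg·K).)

m ≈ 1.13 kg

|Q_copper| = |Q_oil|:
0.0636·385·(302 − 19.6) = m·1970·(19.6 − 16.5)
6107 m = 6914.8  ⇒  m ≈ 1.132 kg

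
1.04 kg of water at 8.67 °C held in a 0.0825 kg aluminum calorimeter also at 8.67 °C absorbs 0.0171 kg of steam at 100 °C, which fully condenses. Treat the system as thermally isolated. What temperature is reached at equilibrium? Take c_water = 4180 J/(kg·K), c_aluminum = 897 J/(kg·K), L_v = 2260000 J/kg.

T_f ≈ 18.7 °C

Setting the total heat transfer to zero:
latent heat released on condensation: 0.0171×2260000 = 38646
  condensed water 100 °C→T: 71.48(T − 100)
  original water: 4347.2(T − 8.67)
  cup: 74(T − 8.67)
4492.7 T = 38646 + 7147.8 + 38332 = 84126
T ≈ 18.73 °C (< 100 °C, so full condensation is consistent).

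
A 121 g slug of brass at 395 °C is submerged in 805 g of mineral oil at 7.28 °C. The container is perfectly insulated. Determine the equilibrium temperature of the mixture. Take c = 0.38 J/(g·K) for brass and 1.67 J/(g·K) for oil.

T_f ≈ 20.1 °C

Heat gained plus heat lost sum to zero:
121×0.38×(T − 395) + 805×1.67×(T − 7.28) = 0
45.98(T − 395) + 1344.3(T − 7.28) = 0
1390.3 T = 27949
T = 27949/1390.3 ≈ 20.10 °C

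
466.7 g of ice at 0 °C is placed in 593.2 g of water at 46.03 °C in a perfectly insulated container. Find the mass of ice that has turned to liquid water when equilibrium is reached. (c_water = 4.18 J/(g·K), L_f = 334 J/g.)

Water can give up m c ΔT = 593.2·4.18·46.03 = 114135 J before reaching 0 °C.
Fully melting the ice requires m_ice L_f = 466.7·334 = 155878 J.
114135 J < 155878 J, so only part of the ice melts and the system sits at 0 °C.
Mass melted = 114135/334 ≈ 341.7 g.

m_melted ≈ 342 g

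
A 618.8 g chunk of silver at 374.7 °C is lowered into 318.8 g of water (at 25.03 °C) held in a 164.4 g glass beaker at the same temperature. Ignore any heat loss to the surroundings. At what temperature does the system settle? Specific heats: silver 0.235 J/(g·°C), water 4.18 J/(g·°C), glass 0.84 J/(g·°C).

Conservation of energy gives ΣQ = 0:
618.8×0.235×(T − 374.7) + 318.8×4.18×(T − 25.03) + 164.4×0.84×(T − 25.03) = 0
145.42(T − 374.7) + 1332.6(T − 25.03) + 138.1(T − 25.03) = 0
1616.1 T = 91299
T ≈ 56.49 °C

T_f ≈ 56.5 °C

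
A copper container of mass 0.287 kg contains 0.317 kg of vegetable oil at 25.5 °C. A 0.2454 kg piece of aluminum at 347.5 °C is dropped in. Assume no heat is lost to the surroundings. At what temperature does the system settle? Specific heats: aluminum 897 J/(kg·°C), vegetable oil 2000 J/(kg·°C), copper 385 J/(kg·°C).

T_f ≈ 99.0 °C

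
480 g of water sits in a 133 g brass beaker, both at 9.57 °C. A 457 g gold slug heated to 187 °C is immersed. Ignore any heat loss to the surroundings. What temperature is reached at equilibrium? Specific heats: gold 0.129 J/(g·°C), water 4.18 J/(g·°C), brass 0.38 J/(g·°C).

T_f ≈ 14.5 °C

Taking heat into each body as positive, Σ m c ΔT = 0:
457*0.129*(T − 187) + 480*4.18*(T − 9.57) + 133*0.38*(T − 9.57) = 0
58.95(T − 187) + 2006.4(T − 9.57) + 50.54(T − 9.57) = 0
(58.95 + 2006.4 + 50.54) T = 58.95*187 + 2006.4*9.57 + 50.54*9.57
T = 30709/2115.9 ≈ 14.51 °C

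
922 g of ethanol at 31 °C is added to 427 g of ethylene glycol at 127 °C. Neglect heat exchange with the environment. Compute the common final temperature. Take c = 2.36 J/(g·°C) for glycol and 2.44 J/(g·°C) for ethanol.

Set heat shed by the hot body equal to heat absorbed by the cold body:
427×2.36×(127 − T) = 922×2.44×(T − 31)
1007.7(127 − T) = 2249.7(T − 31)
3257.4 T = 197721  ⇒  T ≈ 60.70 °C

T_f ≈ 60.7 °C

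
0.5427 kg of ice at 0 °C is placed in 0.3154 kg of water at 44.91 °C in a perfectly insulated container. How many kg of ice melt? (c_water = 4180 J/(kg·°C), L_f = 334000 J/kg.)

Cooling the water to 0 °C releases 0.3154×4180×44.91 = 59208 J.
Fully melting the ice requires m_ice L_f = 0.5427×334000 = 181262 J.
That's not enough to melt it all — equilibrium is at 0 °C with ice remaining.
m_melt = 59208 / L_f = 0.1773 kg.

m_melted ≈ 0.177 kg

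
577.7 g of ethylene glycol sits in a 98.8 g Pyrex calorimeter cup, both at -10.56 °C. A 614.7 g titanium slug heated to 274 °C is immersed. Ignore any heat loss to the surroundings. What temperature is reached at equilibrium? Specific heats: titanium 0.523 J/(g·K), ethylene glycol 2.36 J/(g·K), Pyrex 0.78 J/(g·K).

T_f ≈ 41.4 °C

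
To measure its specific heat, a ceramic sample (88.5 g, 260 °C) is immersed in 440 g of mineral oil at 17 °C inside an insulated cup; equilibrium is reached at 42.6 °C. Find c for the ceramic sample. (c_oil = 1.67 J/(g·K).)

Net heat exchanged in the isolated system is zero:
88.5×c×(42.6 − 260) + 440×1.67×(42.6 − 17) = 0
-19240 c = -18811
c = -18811/-19240 ≈ 0.9777 J/(g·K)

c ≈ 0.978 J/(g·K)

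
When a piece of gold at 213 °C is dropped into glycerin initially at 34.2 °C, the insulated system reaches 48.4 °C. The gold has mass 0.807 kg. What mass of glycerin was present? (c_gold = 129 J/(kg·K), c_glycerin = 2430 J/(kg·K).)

m ≈ 0.497 kg

Let T be the final temperature. ΣQ_i = 0:
0.807×129×(48.4 − 213) + m×2430×(48.4 − 34.2) = 0
34506 m = 17135
m = 17135/34506 ≈ 0.4966 kg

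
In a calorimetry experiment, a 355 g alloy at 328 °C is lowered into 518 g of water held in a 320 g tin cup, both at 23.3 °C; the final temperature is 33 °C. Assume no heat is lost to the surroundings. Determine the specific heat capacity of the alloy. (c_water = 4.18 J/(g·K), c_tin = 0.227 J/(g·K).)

Setting the total heat transfer to zero:
355×c×(33 − 328) + 518×4.18×(33 − 23.3) + 320×0.227×(33 − 23.3) = 0
-104725 c = -21707
c = -21707/-104725 ≈ 0.2073 J/(g·K)

c ≈ 0.207 J/(g·K)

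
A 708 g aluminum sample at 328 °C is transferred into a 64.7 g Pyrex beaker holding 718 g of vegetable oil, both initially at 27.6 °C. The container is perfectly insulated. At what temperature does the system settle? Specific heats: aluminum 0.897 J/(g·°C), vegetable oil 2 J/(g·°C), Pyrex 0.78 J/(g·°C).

T_f ≈ 117.5 °C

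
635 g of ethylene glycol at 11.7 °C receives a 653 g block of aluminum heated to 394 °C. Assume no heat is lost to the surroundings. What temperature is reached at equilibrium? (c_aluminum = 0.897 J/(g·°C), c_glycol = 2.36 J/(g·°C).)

Heat lost by the aluminum equals heat gained by the glycol:
653*0.897*(394 − T) = 635*2.36*(T − 11.7)
585.74(394 − T) = 1498.6(T − 11.7)
2084.3 T = 248316  ⇒  T ≈ 119.13 °C

T_f ≈ 119.1 °C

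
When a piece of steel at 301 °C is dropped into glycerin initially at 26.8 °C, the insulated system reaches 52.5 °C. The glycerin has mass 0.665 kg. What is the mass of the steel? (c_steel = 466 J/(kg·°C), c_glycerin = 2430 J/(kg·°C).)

Let T be the final temperature. ΣQ_i = 0:
m×466×(52.5 − 301) + 0.665×2430×(52.5 − 26.8) = 0
-115801 m = -41530
m = -41530/-115801 ≈ 0.3586 kg

m ≈ 0.359 kg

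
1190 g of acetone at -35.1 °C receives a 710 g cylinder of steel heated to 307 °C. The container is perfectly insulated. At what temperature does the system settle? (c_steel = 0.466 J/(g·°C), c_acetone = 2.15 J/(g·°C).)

T_f ≈ 4.1 °C

T_f = Σ m_i c_i T_i / Σ m_i c_i:
T_f = (330.86·307 + 2558.5·(-35.1)) / (330.86 + 2558.5)
    = 11771 / 2889.4 ≈ 4.07 °C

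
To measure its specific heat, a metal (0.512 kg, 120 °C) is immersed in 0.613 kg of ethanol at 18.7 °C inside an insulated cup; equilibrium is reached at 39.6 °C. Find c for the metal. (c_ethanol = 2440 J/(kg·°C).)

c ≈ 759 J/(kg·°C)

m_s c (T_s − T_f) = m_ethanol c_ethanol (T_f − T_0):
0.512×c×(120 − 39.6) = 0.613×2440×(39.6 − 18.7)
41.16 c = 31261  ⇒  c ≈ 759.4 J/(kg·°C)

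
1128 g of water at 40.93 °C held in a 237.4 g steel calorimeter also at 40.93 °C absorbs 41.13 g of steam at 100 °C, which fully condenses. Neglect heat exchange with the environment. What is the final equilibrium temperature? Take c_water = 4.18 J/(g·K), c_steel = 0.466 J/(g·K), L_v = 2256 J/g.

Let T be the final temperature. ΣQ_i = 0:
latent heat released on condensation: 41.13×2256 = 92789
  condensed water 100 °C→T: 171.92(T − 100)
  water warms: 1128×4.18×(T − 40.93) = 4715(T − 40.93)
  steel cup: 237.4×0.466×(T − 40.93) = 110.63(T − 40.93)
4997.6 T = 92789 + 17192 + 197515 = 307496
T ≈ 61.53 °C — below 100 °C, confirming all the steam condensed.

T_f ≈ 61.5 °C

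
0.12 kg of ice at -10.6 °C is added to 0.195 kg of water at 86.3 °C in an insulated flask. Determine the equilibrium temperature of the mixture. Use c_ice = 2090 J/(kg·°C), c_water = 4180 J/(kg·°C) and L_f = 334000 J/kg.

Taking heat into each body as positive, Σ m c ΔT = 0:
warm ice to 0 °C: 0.12×2090×(0 − (-10.6)) = 2658.5; melt ice: 0.12×334000 = 40080; warm the meltwater: 501.6 T; water: 815.1(T − 86.3)
1316.7 T = 70343 − 42738 = 27605
T ≈ 20.97 °C — above 0 °C, consistent with complete melting.

T_f ≈ 21.0 °C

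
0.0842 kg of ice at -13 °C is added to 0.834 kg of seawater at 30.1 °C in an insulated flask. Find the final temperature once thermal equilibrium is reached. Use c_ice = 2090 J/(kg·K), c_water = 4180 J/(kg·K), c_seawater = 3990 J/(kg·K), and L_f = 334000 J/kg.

Conservation of energy gives ΣQ = 0:
ice -13→0 °C: 0.0842·2090·13 = 2287.7
  latent heat to melt: 0.0842·334000 = 28123
  meltwater 0→T: 0.0842·4180·T = 351.96 T
  seawater: 3327.7(T − 30.1)
3679.6 T = 100163 − 30411 = 69752
T ≈ 18.96 °C (positive, so assuming full melt was valid).

T_f ≈ 19.0 °C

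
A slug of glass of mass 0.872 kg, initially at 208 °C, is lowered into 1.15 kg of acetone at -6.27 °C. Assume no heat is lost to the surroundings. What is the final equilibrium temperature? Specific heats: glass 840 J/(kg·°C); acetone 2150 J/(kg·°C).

With ΣQ=0 the equilibrium temperature is the m·c-weighted mean:
T_f = (732.48*208 + 2472.5*(-6.27)) / (732.48 + 2472.5)
    = 136853 / 3205 ≈ 42.70 °C

T_f ≈ 42.7 °C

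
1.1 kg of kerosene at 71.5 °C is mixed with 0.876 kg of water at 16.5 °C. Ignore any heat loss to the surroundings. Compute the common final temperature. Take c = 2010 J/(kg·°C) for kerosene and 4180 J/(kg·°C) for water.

Energy conservation, ΣQ = 0:
1.1×2010×(T − 71.5) + 0.876×4180×(T − 16.5) = 0
5872.7 T = 218504
T = 218504 / 5872.7 = 37.2 °C

T_f ≈ 37.2 °C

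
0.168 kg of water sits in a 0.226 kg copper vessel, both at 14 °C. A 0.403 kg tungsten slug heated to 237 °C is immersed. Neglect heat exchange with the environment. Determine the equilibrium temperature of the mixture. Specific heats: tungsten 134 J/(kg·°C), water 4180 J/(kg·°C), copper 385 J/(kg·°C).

T_f ≈ 28.3 °C

Heat gained plus heat lost sum to zero:
0.403*134*(T − 237) + 0.168*4180*(T − 14) + 0.226*385*(T − 14) = 0
54(T − 237) + 702.24(T − 14) + 87.01(T − 14) = 0
843.25 T = 23848
T ≈ 28.28 °C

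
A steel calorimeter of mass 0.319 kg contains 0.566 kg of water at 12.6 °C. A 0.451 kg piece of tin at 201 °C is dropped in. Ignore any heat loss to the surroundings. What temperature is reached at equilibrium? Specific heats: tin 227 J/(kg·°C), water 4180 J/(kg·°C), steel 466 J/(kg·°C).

Heat gained plus heat lost sum to zero:
0.451·227·(T − 201) + 0.566·4180·(T − 12.6) + 0.319·466·(T − 12.6) = 0
102.38(T − 201) + 2365.9(T − 12.6) + 148.65(T − 12.6) = 0
(102.38 + 2365.9 + 148.65) T = 102.38·201 + 2365.9·12.6 + 148.65·12.6
T = 52261/2616.9 ≈ 19.97 °C

T_f ≈ 20.0 °C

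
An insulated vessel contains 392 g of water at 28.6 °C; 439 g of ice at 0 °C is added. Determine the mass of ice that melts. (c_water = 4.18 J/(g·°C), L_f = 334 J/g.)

m_melted ≈ 140 g

Heat available from the water dropping to 0 °C: 392·4.18·28.6 = 46863 J.
Fully melting the ice requires m_ice L_f = 439·334 = 146626 J.
Since 46863 < 146626 J, not all the ice melts; equilibrium is at 0 °C.
m_melted·334 = 46863  ⇒  m_melted ≈ 140.3 g.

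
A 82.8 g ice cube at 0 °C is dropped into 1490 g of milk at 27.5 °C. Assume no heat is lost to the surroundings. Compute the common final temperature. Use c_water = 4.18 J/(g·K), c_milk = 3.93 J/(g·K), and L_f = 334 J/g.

Heat gained plus heat lost sum to zero:
fusion: m_ice L_f = 82.8·334 = 27655; warm the meltwater: 346.1 T; milk cools: 1490·3.93·(T − 27.5) = 5855.7(T − 27.5)
6201.8 T = 161032 − 27655 = 133377
T ≈ 21.51 °C (positive, so assuming full melt was valid).

T_f ≈ 21.5 °C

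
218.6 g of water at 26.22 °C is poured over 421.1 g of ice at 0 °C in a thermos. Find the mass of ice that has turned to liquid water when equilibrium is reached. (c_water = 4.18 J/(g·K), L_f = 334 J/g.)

m_melted ≈ 71.7 g

Heat available from the water dropping to 0 °C: 218.6×4.18×26.22 = 23958 J.
Melting all 421.1 g of ice would need 421.1×334 = 140647 J.
Since 23958 < 140647 J, not all the ice melts; equilibrium is at 0 °C.
Mass melted = 23958/334 ≈ 71.73 g.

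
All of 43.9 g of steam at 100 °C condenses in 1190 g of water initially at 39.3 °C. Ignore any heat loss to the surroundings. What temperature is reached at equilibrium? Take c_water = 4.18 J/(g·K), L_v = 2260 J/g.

T_f ≈ 60.7 °C

Conservation of energy gives ΣQ = 0:
condense steam: −43.9·2260 = −99214
  condensate cools 100→T: 43.9·4.18·(T − 100) = 183.5(T − 100)
  water warms: 1190·4.18·(T − 39.3) = 4974.2(T − 39.3)
5157.7 T = 99214 + 18350 + 195486 = 313050
T ≈ 60.70 °C (< 100 °C, so full condensation is consistent).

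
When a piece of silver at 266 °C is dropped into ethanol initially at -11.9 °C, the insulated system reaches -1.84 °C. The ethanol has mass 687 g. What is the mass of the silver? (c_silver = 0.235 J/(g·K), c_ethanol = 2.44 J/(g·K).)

Energy conservation, ΣQ = 0:
m·0.235·(-1.84 − 266) + 687·2.44·(-1.84 − (-11.9)) = 0
-62.94 m = -16863
m = -16863/-62.94 ≈ 267.9 g

m ≈ 268 g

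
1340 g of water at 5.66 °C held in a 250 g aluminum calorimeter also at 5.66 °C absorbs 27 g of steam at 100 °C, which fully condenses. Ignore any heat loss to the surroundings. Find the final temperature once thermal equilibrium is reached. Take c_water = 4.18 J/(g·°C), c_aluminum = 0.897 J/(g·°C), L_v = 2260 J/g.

Setting the total heat transfer to zero:
steam→water at 100 °C releases m L_v = 27×2260 = 61020
  condensate cools 100→T: 27×4.18×(T − 100) = 112.86(T − 100)
  original water: 5601.2(T − 5.66)
  cup: 224.25(T − 5.66)
5938.3 T = 61020 + 11286 + 32972 = 105278
T ≈ 17.73 °C (< 100 °C, so full condensation is consistent).

T_f ≈ 17.7 °C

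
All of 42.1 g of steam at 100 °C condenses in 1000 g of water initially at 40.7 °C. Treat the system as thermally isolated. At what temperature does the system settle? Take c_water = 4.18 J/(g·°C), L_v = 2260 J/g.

T_f ≈ 64.9 °C

Energy conservation, ΣQ = 0:
latent heat released on condensation: 42.1×2260 = 95146
  condensate cools 100→T: 42.1×4.18×(T − 100) = 175.98(T − 100)
  water warms: 1000×4.18×(T − 40.7) = 4180(T − 40.7)
4356 T = 95146 + 17598 + 170126 = 282870
T ≈ 64.94 °C (< 100 °C, so full condensation is consistent).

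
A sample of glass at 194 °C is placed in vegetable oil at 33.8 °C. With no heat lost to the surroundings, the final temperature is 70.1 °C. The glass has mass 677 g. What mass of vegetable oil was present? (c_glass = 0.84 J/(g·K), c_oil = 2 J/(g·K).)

|Q_glass| = |Q_oil|:
677×0.84×(194 − 70.1) = m×2×(70.1 − 33.8)
72.6 m = 70459  ⇒  m ≈ 970.5 g

m ≈ 971 g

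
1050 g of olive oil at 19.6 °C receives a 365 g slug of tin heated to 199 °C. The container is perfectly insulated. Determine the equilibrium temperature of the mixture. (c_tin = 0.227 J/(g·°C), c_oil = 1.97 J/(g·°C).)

Energy conservation, ΣQ = 0:
365·0.227·(T − 199) + 1050·1.97·(T − 19.6) = 0
2151.4 T = 57031
T = 57031/2151.4 ≈ 26.51 °C

T_f ≈ 26.5 °C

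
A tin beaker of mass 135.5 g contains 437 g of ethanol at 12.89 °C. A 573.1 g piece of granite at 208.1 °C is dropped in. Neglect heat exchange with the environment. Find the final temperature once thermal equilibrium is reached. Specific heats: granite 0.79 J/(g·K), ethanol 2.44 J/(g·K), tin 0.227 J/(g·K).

T_f ≈ 69.9 °C

Heat gained plus heat lost sum to zero:
573.1*0.79*(T − 208.1) + 437*2.44*(T − 12.89) + 135.5*0.227*(T − 12.89) = 0
452.75(T − 208.1) + 1066.3(T − 12.89) + 30.76(T − 12.89) = 0
(452.75 + 1066.3 + 30.76) T = 452.75*208.1 + 1066.3*12.89 + 30.76*12.89
T = 108358/1549.8 ≈ 69.92 °C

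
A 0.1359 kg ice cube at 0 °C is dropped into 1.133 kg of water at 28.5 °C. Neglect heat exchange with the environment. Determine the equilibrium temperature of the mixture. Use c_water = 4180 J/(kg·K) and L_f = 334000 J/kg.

Let T be the final temperature. ΣQ_i = 0:
latent heat to melt: 0.1359×334000 = 45391
  warm the meltwater: 568.06 T
  water cools: 1.133×4180×(T − 28.5) = 4735.9(T − 28.5)
5304 T = 134974 − 45391 = 89584
T ≈ 16.89 °C — above 0 °C, consistent with complete melting.

T_f ≈ 16.9 °C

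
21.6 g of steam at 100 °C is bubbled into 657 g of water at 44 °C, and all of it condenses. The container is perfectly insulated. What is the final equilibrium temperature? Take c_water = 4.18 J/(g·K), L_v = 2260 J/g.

T_f ≈ 63.0 °C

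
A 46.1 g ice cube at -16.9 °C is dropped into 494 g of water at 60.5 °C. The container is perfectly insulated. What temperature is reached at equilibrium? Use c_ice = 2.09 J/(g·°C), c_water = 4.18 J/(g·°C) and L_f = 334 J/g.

Conservation of energy gives ΣQ = 0:
ice -16.9→0 °C: 46.1·2.09·16.9 = 1628.3
  melt ice: 46.1·334 = 15397
  warm the meltwater: 192.7 T
  water cools: 494·4.18·(T − 60.5) = 2064.9(T − 60.5)
2257.6 T = 124928 − 17026 = 107902
T ≈ 47.79 °C (positive, so assuming full melt was valid).

T_f ≈ 47.8 °C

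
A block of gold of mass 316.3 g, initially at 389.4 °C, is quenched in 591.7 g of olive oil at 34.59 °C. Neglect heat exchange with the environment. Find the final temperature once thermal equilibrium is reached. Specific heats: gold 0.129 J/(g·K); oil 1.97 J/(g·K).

T_f ≈ 46.6 °C

Taking heat into each body as positive, Σ m c ΔT = 0:
316.3·0.129·(T − 389.4) + 591.7·1.97·(T − 34.59) = 0
40.8(T − 389.4) + 1165.6(T − 34.59) = 0
1206.5 T = 56208
T = 56208/1206.5 ≈ 46.59 °C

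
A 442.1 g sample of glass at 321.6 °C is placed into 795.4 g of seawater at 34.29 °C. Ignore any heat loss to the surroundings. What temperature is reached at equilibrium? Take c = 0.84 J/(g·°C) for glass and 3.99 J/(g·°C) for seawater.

T_f ≈ 64.4 °C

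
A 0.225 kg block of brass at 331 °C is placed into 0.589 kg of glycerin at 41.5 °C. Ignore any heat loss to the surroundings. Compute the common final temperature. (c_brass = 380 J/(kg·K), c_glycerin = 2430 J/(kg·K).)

T_f ≈ 57.8 °C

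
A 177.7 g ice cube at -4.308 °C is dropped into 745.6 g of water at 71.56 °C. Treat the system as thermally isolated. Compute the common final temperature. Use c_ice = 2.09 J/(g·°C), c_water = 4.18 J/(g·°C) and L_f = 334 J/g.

T_f ≈ 42.0 °C

Taking heat into each body as positive, Σ m c ΔT = 0:
warm ice to 0 °C: 177.7·2.09·(0 − (-4.308)) = 1600
  fusion: m_ice L_f = 177.7·334 = 59352
  warm the meltwater: 742.79 T
  water: 3116.6(T − 71.56)
3859.4 T = 223024 − 60952 = 162073
T ≈ 41.99 °C — above 0 °C, consistent with complete melting.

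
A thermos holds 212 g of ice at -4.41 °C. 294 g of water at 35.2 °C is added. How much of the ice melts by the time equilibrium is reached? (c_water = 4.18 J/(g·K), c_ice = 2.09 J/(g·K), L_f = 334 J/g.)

m_melted ≈ 124 g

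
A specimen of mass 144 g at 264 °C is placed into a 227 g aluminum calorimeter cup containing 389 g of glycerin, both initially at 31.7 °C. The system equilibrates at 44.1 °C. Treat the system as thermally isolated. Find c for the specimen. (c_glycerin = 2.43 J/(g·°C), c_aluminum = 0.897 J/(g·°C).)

c ≈ 0.45 J/(g·°C)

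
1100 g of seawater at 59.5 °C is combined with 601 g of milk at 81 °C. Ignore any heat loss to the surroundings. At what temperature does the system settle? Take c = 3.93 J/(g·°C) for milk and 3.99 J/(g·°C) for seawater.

Taking heat into each body as positive, Σ m c ΔT = 0:
601×3.93×(T − 81) + 1100×3.99×(T − 59.5) = 0
6750.9 T = 452462
T = 452462/6750.9 ≈ 67.02 °C

T_f ≈ 67.0 °C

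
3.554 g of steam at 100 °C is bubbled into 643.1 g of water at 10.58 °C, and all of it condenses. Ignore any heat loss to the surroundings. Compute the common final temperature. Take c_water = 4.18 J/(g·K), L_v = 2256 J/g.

T_f ≈ 14.0 °C

Energy balance with sensible and latent terms:
condense steam: −3.554×2256 = −8017.8; condensate cools 100→T: 3.554×4.18×(T − 100) = 14.86(T − 100); water warms: 643.1×4.18×(T − 10.58) = 2688.2(T − 10.58)
2703 T = 8017.8 + 1485.6 + 28441 = 37944
T ≈ 14.04 °C — below 100 °C, confirming all the steam condensed.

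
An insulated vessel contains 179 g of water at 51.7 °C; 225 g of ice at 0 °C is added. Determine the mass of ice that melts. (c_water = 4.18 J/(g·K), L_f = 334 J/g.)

m_melted ≈ 116 g

Heat available from the water dropping to 0 °C: 179·4.18·51.7 = 38683 J.
Melting all 225 g of ice would need 225·334 = 75150 J.
38683 J < 75150 J, so only part of the ice melts and the system sits at 0 °C.
m_melted·334 = 38683  ⇒  m_melted ≈ 115.8 g.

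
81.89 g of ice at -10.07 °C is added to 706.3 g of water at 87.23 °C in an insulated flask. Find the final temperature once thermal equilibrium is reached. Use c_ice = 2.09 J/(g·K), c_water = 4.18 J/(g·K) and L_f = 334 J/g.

T_f ≈ 69.3 °C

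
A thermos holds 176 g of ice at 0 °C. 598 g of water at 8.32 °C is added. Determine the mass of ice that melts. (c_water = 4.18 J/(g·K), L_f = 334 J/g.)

m_melted ≈ 62.3 g

Heat available from the water dropping to 0 °C: 598×4.18×8.32 = 20797 J.
Melting all 176 g of ice would need 176×334 = 58784 J.
That's not enough to melt it all — equilibrium is at 0 °C with ice remaining.
Mass melted = 20797/334 ≈ 62.27 g.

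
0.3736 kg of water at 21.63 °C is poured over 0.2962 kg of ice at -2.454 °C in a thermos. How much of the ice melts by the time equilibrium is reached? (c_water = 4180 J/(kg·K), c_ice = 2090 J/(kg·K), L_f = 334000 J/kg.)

Cooling the water to 0 °C releases 0.3736·4180·21.63 = 33778 J.
Of that, 0.2962·2090·2.454 = 1519.2 J goes to bring the ice to 0 °C, leaving 32259 J.
Fully melting the ice requires m_ice L_f = 0.2962·334000 = 98931 J.
32259 J < 98931 J, so only part of the ice melts and the system sits at 0 °C.
m_melt = 32259 / L_f = 0.09658 kg.

m_melted ≈ 0.0966 kg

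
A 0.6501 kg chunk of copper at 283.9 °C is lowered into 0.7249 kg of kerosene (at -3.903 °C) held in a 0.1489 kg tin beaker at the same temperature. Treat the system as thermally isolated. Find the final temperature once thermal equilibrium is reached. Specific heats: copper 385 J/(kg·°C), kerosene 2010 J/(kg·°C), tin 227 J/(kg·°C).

T_f ≈ 37.5 °C

Energy conservation, ΣQ = 0:
0.6501×385×(T − 283.9) + 0.7249×2010×(T − (-3.903)) + 0.1489×227×(T − (-3.903)) = 0
250.29(T − 283.9) + 1457(T − (-3.903)) + 33.8(T − (-3.903)) = 0
1741.1 T = 65238
T = 65238 / 1741.1 = 37.5 °C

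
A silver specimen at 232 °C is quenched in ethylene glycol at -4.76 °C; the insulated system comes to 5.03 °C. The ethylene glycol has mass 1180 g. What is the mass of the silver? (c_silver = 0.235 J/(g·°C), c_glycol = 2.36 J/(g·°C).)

m ≈ 511 g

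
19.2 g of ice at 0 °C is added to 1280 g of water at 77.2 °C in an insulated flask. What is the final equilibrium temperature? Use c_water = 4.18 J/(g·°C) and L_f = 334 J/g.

Sum of m c ΔT and latent-heat terms is zero:
latent heat to melt: 19.2×334 = 6412.8
  warm the meltwater: 80.26 T
  water cools: 1280×4.18×(T − 77.2) = 5350.4(T − 77.2)
5430.7 T = 413051 − 6412.8 = 406638
T ≈ 74.88 °C — above 0 °C, consistent with complete melting.

T_f ≈ 74.9 °C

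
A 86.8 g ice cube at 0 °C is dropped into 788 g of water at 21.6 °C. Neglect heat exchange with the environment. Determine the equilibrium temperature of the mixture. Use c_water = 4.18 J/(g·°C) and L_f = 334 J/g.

T_f ≈ 11.5 °C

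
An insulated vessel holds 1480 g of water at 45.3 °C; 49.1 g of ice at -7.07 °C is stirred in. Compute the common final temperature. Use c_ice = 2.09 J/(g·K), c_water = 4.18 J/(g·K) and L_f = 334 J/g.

T_f ≈ 41.2 °C

Conservation of energy gives ΣQ = 0:
warm ice to 0 °C: 49.1×2.09×(0 − (-7.07)) = 725.52
  latent heat to melt: 49.1×334 = 16399
  warm the meltwater: 205.24 T
  water: 6186.4(T − 45.3)
6391.6 T = 280244 − 17125 = 263119
T ≈ 41.17 °C (positive, so assuming full melt was valid).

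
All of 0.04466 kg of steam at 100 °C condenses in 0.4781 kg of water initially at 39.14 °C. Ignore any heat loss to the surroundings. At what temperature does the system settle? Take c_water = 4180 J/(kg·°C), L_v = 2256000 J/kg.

T_f ≈ 90.4 °C

Let T be the final temperature. ΣQ_i = 0:
condense steam: −0.04466×2256000 = −100753; condensate cools 100→T: 0.04466×4180×(T − 100) = 186.68(T − 100); original water: 1998.5(T − 39.14)
2185.1 T = 100753 + 18668 + 78220 = 197640
T ≈ 90.45 °C — below 100 °C, confirming all the steam condensed.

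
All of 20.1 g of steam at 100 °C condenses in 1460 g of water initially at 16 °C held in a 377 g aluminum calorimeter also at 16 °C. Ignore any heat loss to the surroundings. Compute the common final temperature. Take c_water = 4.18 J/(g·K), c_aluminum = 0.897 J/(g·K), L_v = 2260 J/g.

T_f ≈ 24.0 °C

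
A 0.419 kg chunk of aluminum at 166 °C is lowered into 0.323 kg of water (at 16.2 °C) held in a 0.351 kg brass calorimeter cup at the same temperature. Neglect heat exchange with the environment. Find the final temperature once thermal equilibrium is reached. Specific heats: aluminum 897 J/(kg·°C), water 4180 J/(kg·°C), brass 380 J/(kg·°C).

Energy conservation, ΣQ = 0:
0.419·897·(T − 166) + 0.323·4180·(T − 16.2) + 0.351·380·(T − 16.2) = 0
1859.4 T = 86423
T = 86423/1859.4 ≈ 46.48 °C

T_f ≈ 46.5 °C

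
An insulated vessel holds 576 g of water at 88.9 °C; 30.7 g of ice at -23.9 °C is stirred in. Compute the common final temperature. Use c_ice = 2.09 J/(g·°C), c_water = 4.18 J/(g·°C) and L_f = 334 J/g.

T_f ≈ 79.8 °C

Taking heat into each body as positive, Σ m c ΔT = 0:
ice -23.9→0 °C: 30.7×2.09×23.9 = 1533.5; melt ice: 30.7×334 = 10254; meltwater 0→T: 30.7×4.18×T = 128.33 T; water: 2407.7(T − 88.9)
2536 T = 214043 − 11787 = 202255
T ≈ 79.75 °C (positive, so assuming full melt was valid).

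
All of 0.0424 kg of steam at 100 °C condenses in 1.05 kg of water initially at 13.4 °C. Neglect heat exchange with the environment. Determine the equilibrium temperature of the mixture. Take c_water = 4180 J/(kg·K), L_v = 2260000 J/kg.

Energy balance with sensible and latent terms:
latent heat released on condensation: 0.0424·2260000 = 95824
  condensate cools 100→T: 0.0424·4180·(T − 100) = 177.23(T − 100)
  water warms: 1.05·4180·(T − 13.4) = 4389(T − 13.4)
4566.2 T = 95824 + 17723 + 58813 = 172360
T ≈ 37.75 °C (< 100 °C, so full condensation is consistent).

T_f ≈ 37.7 °C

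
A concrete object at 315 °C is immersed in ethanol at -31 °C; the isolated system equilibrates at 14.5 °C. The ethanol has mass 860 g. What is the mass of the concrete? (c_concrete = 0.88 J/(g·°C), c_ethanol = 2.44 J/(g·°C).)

m ≈ 361 g

Heat lost by the concrete = heat gained by the ethanol:
m·0.88·(315 − 14.5) = 860·2.44·(14.5 − (-31))
264.44 m = 95477  ⇒  m ≈ 361.1 g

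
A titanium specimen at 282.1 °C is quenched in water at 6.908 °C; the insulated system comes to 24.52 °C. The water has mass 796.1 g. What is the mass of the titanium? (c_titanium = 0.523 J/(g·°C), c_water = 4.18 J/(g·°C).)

Heat lost by the titanium = heat gained by the water:
m·0.523·(282.1 − 24.52) = 796.1·4.18·(24.52 − 6.908)
134.71 m = 58607  ⇒  m ≈ 435 g

m ≈ 435 g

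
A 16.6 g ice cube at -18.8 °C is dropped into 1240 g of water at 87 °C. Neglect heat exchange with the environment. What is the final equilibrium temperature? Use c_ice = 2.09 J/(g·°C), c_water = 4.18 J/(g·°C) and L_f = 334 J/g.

Sum of m c ΔT and latent-heat terms is zero:
ice -18.8→0 °C: 16.6·2.09·18.8 = 652.25
  melt ice: 16.6·334 = 5544.4
  warm the meltwater: 69.39 T
  water cools: 1240·4.18·(T − 87) = 5183.2(T − 87)
5252.6 T = 450938 − 6196.6 = 444742
T ≈ 84.67 °C. Since T > 0 °C, the all-ice-melts assumption holds.

T_f ≈ 84.7 °C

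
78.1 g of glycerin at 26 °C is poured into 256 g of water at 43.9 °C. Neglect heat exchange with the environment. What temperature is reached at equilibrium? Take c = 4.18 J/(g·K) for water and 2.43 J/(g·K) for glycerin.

T_f ≈ 41.2 °C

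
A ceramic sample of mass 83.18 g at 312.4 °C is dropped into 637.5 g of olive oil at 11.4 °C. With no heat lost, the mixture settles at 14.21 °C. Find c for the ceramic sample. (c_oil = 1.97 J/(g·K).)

m_s c (T_s − T_f) = m_oil c_oil (T_f − T_0):
83.18×c×(312.4 − 14.21) = 637.5×1.97×(14.21 − 11.4)
24803 c = 3529  ⇒  c ≈ 0.1423 J/(g·K)

c ≈ 0.142 J/(g·K)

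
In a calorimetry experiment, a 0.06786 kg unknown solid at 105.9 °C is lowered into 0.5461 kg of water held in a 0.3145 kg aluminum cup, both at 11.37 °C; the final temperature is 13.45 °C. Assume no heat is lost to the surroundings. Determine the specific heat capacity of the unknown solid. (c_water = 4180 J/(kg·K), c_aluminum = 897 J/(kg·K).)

c ≈ 850 J/(kg·K)

Energy conservation, ΣQ = 0:
0.06786×c×(13.45 − 105.9) + 0.5461×4180×(13.45 − 11.37) + 0.3145×897×(13.45 − 11.37) = 0
-6.274 c = -5334.8
c = -5334.8/-6.274 ≈ 850.3 J/(kg·K)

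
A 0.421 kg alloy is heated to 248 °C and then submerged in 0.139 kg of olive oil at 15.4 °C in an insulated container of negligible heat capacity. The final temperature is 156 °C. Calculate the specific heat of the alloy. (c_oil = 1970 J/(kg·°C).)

c ≈ 994 J/(kg·°C)

Setting the total heat transfer to zero:
0.421×c×(156 − 248) + 0.139×1970×(156 − 15.4) = 0
-38.73 c = -38500
c = -38500/-38.73 ≈ 994 J/(kg·°C)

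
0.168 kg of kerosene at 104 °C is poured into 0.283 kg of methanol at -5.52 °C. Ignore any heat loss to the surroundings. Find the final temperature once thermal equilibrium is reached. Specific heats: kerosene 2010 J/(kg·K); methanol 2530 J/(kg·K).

T_f ≈ 29.6 °C

Set heat shed by the hot body equal to heat absorbed by the cold body:
0.168×2010×(104 − T) = 0.283×2530×(T − (-5.52))
337.68(104 − T) = 715.99(T − (-5.52))
1053.7 T = 31166  ⇒  T ≈ 29.58 °C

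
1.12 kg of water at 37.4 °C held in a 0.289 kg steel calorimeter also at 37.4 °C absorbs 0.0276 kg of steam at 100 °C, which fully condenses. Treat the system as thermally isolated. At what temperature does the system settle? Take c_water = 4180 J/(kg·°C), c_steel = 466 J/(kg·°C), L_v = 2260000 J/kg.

T_f ≈ 51.5 °C

Taking heat into each body as positive, Σ m c ΔT = 0:
condense steam: −0.0276×2260000 = −62376; condensed water 100 °C→T: 115.37(T − 100); original water: 4681.6(T − 37.4); steel cup: 0.289×466×(T − 37.4) = 134.67(T − 37.4)
4931.6 T = 62376 + 11537 + 180129 = 254041
T ≈ 51.51 °C, under the boiling point, so the assumption holds.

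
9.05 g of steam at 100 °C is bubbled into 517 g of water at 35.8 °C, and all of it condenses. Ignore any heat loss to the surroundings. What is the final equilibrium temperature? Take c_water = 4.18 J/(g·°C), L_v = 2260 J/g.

T_f ≈ 46.2 °C

Net heat exchanged in the isolated system is zero:
condense steam: −9.05×2260 = −20453; condensate cools 100→T: 9.05×4.18×(T − 100) = 37.83(T − 100); water warms: 517×4.18×(T − 35.8) = 2161.1(T − 35.8)
2198.9 T = 20453 + 3782.9 + 77366 = 101602
T ≈ 46.21 °C — below 100 °C, confirming all the steam condensed.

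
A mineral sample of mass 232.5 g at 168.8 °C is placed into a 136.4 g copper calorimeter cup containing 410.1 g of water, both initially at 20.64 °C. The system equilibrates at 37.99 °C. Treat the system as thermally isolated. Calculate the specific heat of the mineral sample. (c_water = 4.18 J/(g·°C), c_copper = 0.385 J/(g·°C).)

c ≈ 1.01 J/(g·°C)

Conservation of energy gives ΣQ = 0:
232.5·c·(37.99 − 168.8) + 410.1·4.18·(37.99 − 20.64) + 136.4·0.385·(37.99 − 20.64) = 0
-30413 c = -30653
c = -30653/-30413 ≈ 1.008 J/(g·°C)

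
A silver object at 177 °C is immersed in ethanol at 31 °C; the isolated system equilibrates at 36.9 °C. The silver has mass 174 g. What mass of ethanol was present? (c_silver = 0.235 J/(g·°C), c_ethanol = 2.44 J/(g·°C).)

Net heat exchanged in the isolated system is zero:
174·0.235·(36.9 − 177) + m·2.44·(36.9 − 31) = 0
14.4 m = 5728.7
m = 5728.7/14.4 ≈ 397.9 g

m ≈ 398 g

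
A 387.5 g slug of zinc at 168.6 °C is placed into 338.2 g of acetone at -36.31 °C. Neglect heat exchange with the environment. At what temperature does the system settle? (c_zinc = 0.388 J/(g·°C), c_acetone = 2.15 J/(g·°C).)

Setting the total heat transfer to zero:
387.5·0.388·(T − 168.6) + 338.2·2.15·(T − (-36.31)) = 0
(150.35 + 727.13) T = 150.35·168.6 + 727.13·(-36.31)
T = -1053.1/877.48 ≈ -1.20 °C

T_f ≈ -1.2 °C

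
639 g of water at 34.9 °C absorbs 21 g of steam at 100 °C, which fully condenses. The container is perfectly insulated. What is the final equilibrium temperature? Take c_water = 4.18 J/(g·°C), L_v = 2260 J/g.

T_f ≈ 54.2 °C

Energy conservation, ΣQ = 0:
steam→water at 100 °C releases m L_v = 21×2260 = 47460
  condensate cools 100→T: 21×4.18×(T − 100) = 87.78(T − 100)
  original water: 2671(T − 34.9)
2758.8 T = 47460 + 8778 + 93219 = 149457
T ≈ 54.17 °C (< 100 °C, so full condensation is consistent).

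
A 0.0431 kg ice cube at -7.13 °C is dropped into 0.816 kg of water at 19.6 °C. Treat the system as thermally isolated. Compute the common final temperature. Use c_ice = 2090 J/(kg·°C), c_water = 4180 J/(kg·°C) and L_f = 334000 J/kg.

T_f ≈ 14.4 °C

Setting the total heat transfer to zero:
warm ice to 0 °C: 0.0431×2090×(0 − (-7.13)) = 642.26
  melt ice: 0.0431×334000 = 14395
  warm the meltwater: 180.16 T
  water: 3410.9(T − 19.6)
3591 T = 66853 − 15038 = 51816
T ≈ 14.43 °C (positive, so assuming full melt was valid).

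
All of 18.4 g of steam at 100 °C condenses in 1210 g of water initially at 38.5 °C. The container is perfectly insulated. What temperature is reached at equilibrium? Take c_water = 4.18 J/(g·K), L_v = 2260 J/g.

T_f ≈ 47.5 °C

Energy conservation, ΣQ = 0:
condense steam: −18.4×2260 = −41584; condensate cools 100→T: 18.4×4.18×(T − 100) = 76.91(T − 100); water warms: 1210×4.18×(T − 38.5) = 5057.8(T − 38.5)
5134.7 T = 41584 + 7691.2 + 194725 = 244000
T ≈ 47.52 °C (< 100 °C, so full condensation is consistent).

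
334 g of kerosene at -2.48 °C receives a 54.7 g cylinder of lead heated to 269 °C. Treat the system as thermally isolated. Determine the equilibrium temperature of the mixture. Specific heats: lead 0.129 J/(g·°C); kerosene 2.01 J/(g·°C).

T_f ≈ 0.3 °C

|Q_lead| = |Q_kerosene|:
54.7×0.129×(269 − T) = 334×2.01×(T − (-2.48))
7.056(269 − T) = 671.34(T − (-2.48))
678.4 T = 233.22  ⇒  T ≈ 0.34 °C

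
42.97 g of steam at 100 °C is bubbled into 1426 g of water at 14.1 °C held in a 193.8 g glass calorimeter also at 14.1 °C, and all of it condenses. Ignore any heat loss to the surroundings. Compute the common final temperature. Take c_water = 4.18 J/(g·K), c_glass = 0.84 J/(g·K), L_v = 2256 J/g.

T_f ≈ 31.9 °C

Taking heat into each body as positive, Σ m c ΔT = 0:
latent heat released on condensation: 42.97×2256 = 96940; condensate cools 100→T: 42.97×4.18×(T − 100) = 179.61(T − 100); water warms: 1426×4.18×(T − 14.1) = 5960.7(T − 14.1); cup: 162.79(T − 14.1)
6303.1 T = 96940 + 17961 + 86341 = 201243
T ≈ 31.93 °C — below 100 °C, confirming all the steam condensed.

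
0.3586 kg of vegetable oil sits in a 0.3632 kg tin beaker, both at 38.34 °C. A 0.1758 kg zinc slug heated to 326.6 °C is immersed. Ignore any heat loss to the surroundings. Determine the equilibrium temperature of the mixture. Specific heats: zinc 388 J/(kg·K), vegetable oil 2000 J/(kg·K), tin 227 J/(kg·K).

T_f ≈ 61.0 °C

Let T be the final temperature. ΣQ_i = 0:
0.1758*388*(T − 326.6) + 0.3586*2000*(T − 38.34) + 0.3632*227*(T − 38.34) = 0
(68.21 + 717.2 + 82.45) T = 68.21*326.6 + 717.2*38.34 + 82.45*38.34
T = 52936 / 867.86 = 61 °C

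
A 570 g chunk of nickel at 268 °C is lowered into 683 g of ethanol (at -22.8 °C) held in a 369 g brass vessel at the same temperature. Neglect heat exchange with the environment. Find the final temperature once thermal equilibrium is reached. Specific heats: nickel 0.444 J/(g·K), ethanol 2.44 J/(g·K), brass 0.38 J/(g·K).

Let T be the final temperature. ΣQ_i = 0:
570*0.444*(T − 268) + 683*2.44*(T − (-22.8)) + 369*0.38*(T − (-22.8)) = 0
(253.08 + 1666.5 + 140.22) T = 253.08*268 + 1666.5*(-22.8) + 140.22*(-22.8)
T ≈ 12.93 °C

T_f ≈ 12.9 °C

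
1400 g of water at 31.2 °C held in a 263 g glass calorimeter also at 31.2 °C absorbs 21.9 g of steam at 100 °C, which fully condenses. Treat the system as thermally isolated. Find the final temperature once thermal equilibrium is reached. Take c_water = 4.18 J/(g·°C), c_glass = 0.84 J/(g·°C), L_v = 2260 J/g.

T_f ≈ 40.3 °C

Energy conservation, ΣQ = 0:
condense steam: −21.9·2260 = −49494; condensate cools 100→T: 21.9·4.18·(T − 100) = 91.54(T − 100); original water: 5852(T − 31.2); cup: 220.92(T − 31.2)
6164.5 T = 49494 + 9154.2 + 189475 = 248123
T ≈ 40.25 °C — below 100 °C, confirming all the steam condensed.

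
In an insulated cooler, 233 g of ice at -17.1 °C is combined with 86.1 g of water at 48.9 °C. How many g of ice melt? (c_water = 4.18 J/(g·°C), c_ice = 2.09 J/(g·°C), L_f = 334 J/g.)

m_melted ≈ 27.8 g

Heat available from the water dropping to 0 °C: 86.1×4.18×48.9 = 17599 J.
Warming the ice to 0 °C takes 233×2.09×17.1 = 8327.2 J, leaving 9271.8 J for melting.
To melt every bit of ice: 233×334 = 77822 J.
Since 9271.8 < 77822 J, not all the ice melts; equilibrium is at 0 °C.
m_melt = 9271.8 / L_f = 27.76 g.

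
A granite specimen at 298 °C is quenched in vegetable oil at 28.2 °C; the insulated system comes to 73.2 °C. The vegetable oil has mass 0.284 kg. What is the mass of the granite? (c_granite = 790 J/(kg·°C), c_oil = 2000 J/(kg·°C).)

Heat lost by the granite = heat gained by the oil:
m·790·(298 − 73.2) = 0.284·2000·(73.2 − 28.2)
177592 m = 25560  ⇒  m ≈ 0.1439 kg

m ≈ 0.144 kg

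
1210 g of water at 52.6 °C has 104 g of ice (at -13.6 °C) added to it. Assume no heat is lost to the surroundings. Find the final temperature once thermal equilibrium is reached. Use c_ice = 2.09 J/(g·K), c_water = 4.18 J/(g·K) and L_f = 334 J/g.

Net heat exchanged in the isolated system is zero:
warm ice to 0 °C: 104×2.09×(0 − (-13.6)) = 2956.1
  latent heat to melt: 104×334 = 34736
  meltwater 0→T: 104×4.18×T = 434.72 T
  water: 5057.8(T − 52.6)
5492.5 T = 266040 − 37692 = 228348
T ≈ 41.57 °C — above 0 °C, consistent with complete melting.

T_f ≈ 41.6 °C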